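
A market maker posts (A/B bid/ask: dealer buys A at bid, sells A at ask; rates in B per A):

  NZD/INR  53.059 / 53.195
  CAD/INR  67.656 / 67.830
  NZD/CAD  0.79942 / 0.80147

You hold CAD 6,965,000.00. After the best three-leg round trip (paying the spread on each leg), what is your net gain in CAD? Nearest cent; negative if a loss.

Net profit: CAD 116,603.95

Best loop CAD → INR → NZD → CAD:
CAD 6,965,000.00 × 67.656 (sell CAD at bid) = INR 471,224,040.00
INR 471,224,040.00 ÷ 53.195 (buy NZD at ask) = NZD 8,858,427.30
NZD 8,858,427.30 × 0.79942 (sell NZD at bid) = CAD 7,081,603.95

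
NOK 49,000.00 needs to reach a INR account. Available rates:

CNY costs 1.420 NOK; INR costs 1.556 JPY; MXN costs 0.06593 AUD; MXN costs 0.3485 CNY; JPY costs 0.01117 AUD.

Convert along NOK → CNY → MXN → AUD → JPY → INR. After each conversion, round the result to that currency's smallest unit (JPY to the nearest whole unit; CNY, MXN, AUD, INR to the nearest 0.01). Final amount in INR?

INR 375,599.61

NOK 49,000.00 ÷ 1.420 = CNY 34,507.04
CNY 34,507.04 ÷ 0.3485 = MXN 99,015.90
MXN 99,015.90 × 0.06593 = AUD 6,528.12
AUD 6,528.12 ÷ 0.01117 = JPY 584,433
JPY 584,433 ÷ 1.556 = INR 375,599.61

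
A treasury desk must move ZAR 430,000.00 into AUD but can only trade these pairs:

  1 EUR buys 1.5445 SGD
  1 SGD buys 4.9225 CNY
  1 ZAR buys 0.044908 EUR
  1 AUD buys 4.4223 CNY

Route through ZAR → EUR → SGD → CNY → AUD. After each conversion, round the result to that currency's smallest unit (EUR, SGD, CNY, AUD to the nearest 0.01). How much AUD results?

ZAR 430,000.00 × 0.044908 = EUR 19,310.44
EUR 19,310.44 × 1.5445 = SGD 29,824.97
SGD 29,824.97 × 4.9225 = CNY 146,813.41
CNY 146,813.41 ÷ 4.4223 = AUD 33,198.43

AUD 33,198.43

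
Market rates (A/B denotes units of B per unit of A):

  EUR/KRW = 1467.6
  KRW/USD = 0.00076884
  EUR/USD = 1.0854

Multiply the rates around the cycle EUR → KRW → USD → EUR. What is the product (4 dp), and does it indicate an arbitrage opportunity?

Around EUR → KRW → USD → EUR: 1 × 1467.6 × 0.00076884 ÷ 1.0854 = 1.039570
Product > 1; profitable direction is EUR → KRW → USD → EUR.

1.0396 (arbitrage exists)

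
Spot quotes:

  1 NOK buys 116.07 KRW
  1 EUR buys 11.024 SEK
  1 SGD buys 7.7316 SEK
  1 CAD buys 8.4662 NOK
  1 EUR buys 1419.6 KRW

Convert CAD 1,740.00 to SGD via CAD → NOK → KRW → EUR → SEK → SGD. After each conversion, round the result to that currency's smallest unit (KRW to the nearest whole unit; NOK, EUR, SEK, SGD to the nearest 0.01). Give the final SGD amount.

CAD 1,740.00 × 8.4662 = NOK 14,731.19
NOK 14,731.19 × 116.07 = KRW 1,709,849
KRW 1,709,849 ÷ 1419.6 = EUR 1,204.46
EUR 1,204.46 × 11.024 = SEK 13,277.97
SEK 13,277.97 ÷ 7.7316 = SGD 1,717.36

SGD 1,717.36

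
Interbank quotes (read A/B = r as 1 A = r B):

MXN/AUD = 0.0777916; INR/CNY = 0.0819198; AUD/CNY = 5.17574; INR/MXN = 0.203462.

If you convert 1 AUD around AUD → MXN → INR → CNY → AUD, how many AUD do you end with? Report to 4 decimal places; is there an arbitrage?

1.0000 (no arbitrage)

Around AUD → MXN → INR → CNY → AUD: 1 ÷ 0.0777916 ÷ 0.203462 × 0.0819198 ÷ 5.17574 = 1.000001
Product ≈ 1 (deviation 0.000%, within rounding noise).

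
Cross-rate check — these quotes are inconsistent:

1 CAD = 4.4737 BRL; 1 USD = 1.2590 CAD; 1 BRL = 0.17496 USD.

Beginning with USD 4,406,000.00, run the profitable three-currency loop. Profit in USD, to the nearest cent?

Profitable loop is USD → BRL → CAD → USD:
USD 4,406,000.00 ÷ 0.17496 = BRL 25,182,898.95
BRL 25,182,898.95 ÷ 4.4737 = CAD 5,629,098.72
CAD 5,629,098.72 ÷ 1.2590 = USD 4,471,087.15
Profit = USD 4,471,087.15 − USD 4,406,000.00

Profit: USD 65,087.15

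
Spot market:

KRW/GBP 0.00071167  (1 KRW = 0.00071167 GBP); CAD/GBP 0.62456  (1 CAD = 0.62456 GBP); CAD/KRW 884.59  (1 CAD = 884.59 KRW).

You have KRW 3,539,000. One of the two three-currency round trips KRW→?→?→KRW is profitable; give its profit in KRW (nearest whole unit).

Profit: KRW 28,197

Profitable loop is KRW → GBP → CAD → KRW:
KRW 3,539,000 × 0.00071167 = GBP 2,518.60
GBP 2,518.60 ÷ 0.62456 = CAD 4,032.60
CAD 4,032.60 × 884.59 = KRW 3,567,197
Profit = KRW 3,567,197 − KRW 3,539,000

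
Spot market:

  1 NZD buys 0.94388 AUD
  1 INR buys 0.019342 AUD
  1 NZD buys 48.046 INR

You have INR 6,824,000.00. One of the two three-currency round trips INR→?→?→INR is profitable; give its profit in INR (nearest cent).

Profitable loop is INR → NZD → AUD → INR:
INR 6,824,000.00 ÷ 48.046 = NZD 142,030.55
NZD 142,030.55 × 0.94388 = AUD 134,059.80
AUD 134,059.80 ÷ 0.019342 = INR 6,931,020.54
Profit = INR 6,931,020.54 − INR 6,824,000.00

Profit: INR 107,020.54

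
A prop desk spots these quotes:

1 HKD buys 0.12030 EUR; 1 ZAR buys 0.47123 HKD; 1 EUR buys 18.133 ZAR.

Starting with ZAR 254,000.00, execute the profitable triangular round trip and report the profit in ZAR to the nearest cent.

Profitable loop is ZAR → HKD → EUR → ZAR:
ZAR 254,000.00 × 0.47123 = HKD 119,692.42
HKD 119,692.42 × 0.12030 = EUR 14,399.00
EUR 14,399.00 × 18.133 = ZAR 261,097.03
Profit = ZAR 261,097.03 − ZAR 254,000.00

Profit: ZAR 7,097.03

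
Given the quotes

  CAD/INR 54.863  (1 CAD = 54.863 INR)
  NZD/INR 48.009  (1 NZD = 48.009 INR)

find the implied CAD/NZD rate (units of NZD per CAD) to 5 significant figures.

1 CAD × 54.863 = 54.863 INR
54.863 INR ÷ 48.009 = 1.14276 NZD

CAD/NZD = 1.1428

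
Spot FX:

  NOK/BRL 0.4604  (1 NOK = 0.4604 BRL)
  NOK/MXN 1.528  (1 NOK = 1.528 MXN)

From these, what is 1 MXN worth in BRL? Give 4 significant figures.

MXN/BRL = 0.3013

1 MXN ÷ 1.528 = 0.65445 NOK
0.65445 NOK × 0.4604 = 0.301309 BRL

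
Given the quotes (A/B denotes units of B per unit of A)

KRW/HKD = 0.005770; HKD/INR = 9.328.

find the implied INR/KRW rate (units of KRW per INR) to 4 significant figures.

1 INR ÷ 9.328 = 0.107204 HKD
0.107204 HKD ÷ 0.005770 = 18.5796 KRW

INR/KRW = 18.58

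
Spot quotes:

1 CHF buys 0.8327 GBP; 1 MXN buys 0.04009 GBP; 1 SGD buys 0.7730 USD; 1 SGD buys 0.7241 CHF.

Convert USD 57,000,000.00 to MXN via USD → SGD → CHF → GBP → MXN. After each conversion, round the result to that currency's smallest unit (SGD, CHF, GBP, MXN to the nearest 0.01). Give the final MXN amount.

USD 57,000,000.00 ÷ 0.7730 = SGD 73,738,680.47
SGD 73,738,680.47 × 0.7241 = CHF 53,394,178.53
CHF 53,394,178.53 × 0.8327 = GBP 44,461,332.46
GBP 44,461,332.46 ÷ 0.04009 = MXN 1,109,037,976.05

MXN 1,109,037,976.05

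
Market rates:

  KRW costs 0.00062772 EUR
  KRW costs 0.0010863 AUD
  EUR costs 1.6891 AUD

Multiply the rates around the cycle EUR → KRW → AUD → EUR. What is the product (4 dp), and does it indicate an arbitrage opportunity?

Around EUR → KRW → AUD → EUR: 1 ÷ 0.00062772 × 0.0010863 ÷ 1.6891 = 1.024539
Product > 1; profitable direction is EUR → KRW → AUD → EUR.

1.0245 (arbitrage exists)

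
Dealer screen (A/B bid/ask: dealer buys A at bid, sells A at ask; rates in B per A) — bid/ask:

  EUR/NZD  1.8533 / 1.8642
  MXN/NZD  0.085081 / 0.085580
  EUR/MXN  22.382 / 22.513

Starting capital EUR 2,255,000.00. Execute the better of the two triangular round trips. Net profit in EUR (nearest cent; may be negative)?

Net profit: EUR 48,485.70

Best loop EUR → MXN → NZD → EUR:
EUR 2,255,000.00 × 22.382 (sell EUR at bid) = MXN 50,471,410.00
MXN 50,471,410.00 × 0.085081 (sell MXN at bid) = NZD 4,294,158.03
NZD 4,294,158.03 ÷ 1.8642 (buy EUR at ask) = EUR 2,303,485.70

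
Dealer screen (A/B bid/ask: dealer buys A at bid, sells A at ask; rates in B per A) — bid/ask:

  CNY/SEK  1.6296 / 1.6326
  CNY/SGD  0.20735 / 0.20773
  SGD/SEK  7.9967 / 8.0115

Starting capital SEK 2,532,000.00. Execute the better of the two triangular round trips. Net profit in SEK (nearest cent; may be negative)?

Best loop SEK → CNY → SGD → SEK:
SEK 2,532,000.00 ÷ 1.6326 (buy CNY at ask) = CNY 1,550,900.40
CNY 1,550,900.40 × 0.20735 (sell CNY at bid) = SGD 321,579.20
SGD 321,579.20 × 7.9967 (sell SGD at bid) = SEK 2,571,572.38

Net profit: SEK 39,572.38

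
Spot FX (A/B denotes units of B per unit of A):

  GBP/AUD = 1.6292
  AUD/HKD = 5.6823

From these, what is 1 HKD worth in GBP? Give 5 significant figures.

HKD/GBP = 0.10802

1 HKD ÷ 5.6823 = 0.175985 AUD
0.175985 AUD ÷ 1.6292 = 0.108019 GBP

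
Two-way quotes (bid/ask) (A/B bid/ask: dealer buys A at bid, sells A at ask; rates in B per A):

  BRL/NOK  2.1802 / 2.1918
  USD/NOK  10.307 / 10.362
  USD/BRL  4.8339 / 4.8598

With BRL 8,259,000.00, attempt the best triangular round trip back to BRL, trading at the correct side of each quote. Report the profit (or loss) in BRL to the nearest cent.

Best loop BRL → NOK → USD → BRL:
BRL 8,259,000.00 × 2.1802 (sell BRL at bid) = NOK 18,006,271.80
NOK 18,006,271.80 ÷ 10.362 (buy USD at ask) = USD 1,737,721.66
USD 1,737,721.66 × 4.8339 (sell USD at bid) = BRL 8,399,972.71

Net profit: BRL 140,972.71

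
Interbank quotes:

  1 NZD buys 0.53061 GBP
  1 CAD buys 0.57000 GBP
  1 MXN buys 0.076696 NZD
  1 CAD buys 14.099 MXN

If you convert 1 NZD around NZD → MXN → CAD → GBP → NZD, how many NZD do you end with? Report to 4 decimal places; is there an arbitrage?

0.9934 (arbitrage exists)

Around NZD → MXN → CAD → GBP → NZD: 1 ÷ 0.076696 ÷ 14.099 × 0.57000 ÷ 0.53061 = 0.993433
Product < 1; profitable direction is NZD → GBP → CAD → MXN → NZD.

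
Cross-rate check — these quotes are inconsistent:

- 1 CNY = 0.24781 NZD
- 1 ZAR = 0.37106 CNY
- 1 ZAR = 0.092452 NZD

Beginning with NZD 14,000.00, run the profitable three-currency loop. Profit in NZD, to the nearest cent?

Profitable loop is NZD → CNY → ZAR → NZD:
NZD 14,000.00 ÷ 0.24781 = CNY 56,494.90
CNY 56,494.90 ÷ 0.37106 = ZAR 152,252.72
ZAR 152,252.72 × 0.092452 = NZD 14,076.07
Profit = NZD 14,076.07 − NZD 14,000.00

Profit: NZD 76.07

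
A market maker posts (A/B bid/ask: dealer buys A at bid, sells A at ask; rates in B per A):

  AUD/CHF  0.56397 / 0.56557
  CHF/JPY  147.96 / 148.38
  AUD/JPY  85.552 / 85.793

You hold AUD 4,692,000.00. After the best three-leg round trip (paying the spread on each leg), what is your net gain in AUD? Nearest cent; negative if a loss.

Best loop AUD → JPY → CHF → AUD:
AUD 4,692,000.00 × 85.552 (sell AUD at bid) = JPY 401,409,984
JPY 401,409,984 ÷ 148.38 (buy CHF at ask) = CHF 2,705,283.62
CHF 2,705,283.62 ÷ 0.56557 (buy AUD at ask) = AUD 4,783,286.99

Net profit: AUD 91,286.99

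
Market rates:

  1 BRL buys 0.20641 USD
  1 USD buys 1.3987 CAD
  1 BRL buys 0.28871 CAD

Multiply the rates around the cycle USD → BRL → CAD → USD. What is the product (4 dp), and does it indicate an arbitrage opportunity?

Around USD → BRL → CAD → USD: 1 ÷ 0.20641 × 0.28871 ÷ 1.3987 = 1.000015
Product ≈ 1 (deviation 0.002%, within rounding noise).

1.0000 (no arbitrage)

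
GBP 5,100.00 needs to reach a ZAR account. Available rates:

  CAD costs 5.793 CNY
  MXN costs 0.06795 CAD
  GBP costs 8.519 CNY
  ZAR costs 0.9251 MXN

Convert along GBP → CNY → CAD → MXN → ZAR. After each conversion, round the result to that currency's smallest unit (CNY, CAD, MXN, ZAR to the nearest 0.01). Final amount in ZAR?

ZAR 119,310.13

GBP 5,100.00 × 8.519 = CNY 43,446.90
CNY 43,446.90 ÷ 5.793 = CAD 7,499.90
CAD 7,499.90 ÷ 0.06795 = MXN 110,373.80
MXN 110,373.80 ÷ 0.9251 = ZAR 119,310.13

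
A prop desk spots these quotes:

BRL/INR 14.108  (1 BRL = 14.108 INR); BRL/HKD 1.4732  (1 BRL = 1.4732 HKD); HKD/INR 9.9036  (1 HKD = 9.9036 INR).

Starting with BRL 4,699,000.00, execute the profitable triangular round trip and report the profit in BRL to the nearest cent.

Profit: BRL 160,535.91

Profitable loop is BRL → HKD → INR → BRL:
BRL 4,699,000.00 × 1.4732 = HKD 6,922,566.80
HKD 6,922,566.80 × 9.9036 = INR 68,558,332.56
INR 68,558,332.56 ÷ 14.108 = BRL 4,859,535.91
Profit = BRL 4,859,535.91 − BRL 4,699,000.00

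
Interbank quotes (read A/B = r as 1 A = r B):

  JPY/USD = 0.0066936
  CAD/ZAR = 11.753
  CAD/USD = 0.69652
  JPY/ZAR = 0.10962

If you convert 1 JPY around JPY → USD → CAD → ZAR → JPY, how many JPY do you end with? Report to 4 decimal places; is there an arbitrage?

Around JPY → USD → CAD → ZAR → JPY: 1 × 0.0066936 ÷ 0.69652 × 11.753 ÷ 0.10962 = 1.030351
Product > 1; profitable direction is JPY → USD → CAD → ZAR → JPY.

1.0304 (arbitrage exists)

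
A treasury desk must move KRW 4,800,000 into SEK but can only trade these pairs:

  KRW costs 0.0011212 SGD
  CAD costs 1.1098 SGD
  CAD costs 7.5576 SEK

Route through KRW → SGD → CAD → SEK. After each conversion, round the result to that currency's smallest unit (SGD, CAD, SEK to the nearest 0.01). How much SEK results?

SEK 36,649.15

KRW 4,800,000 × 0.0011212 = SGD 5,381.76
SGD 5,381.76 ÷ 1.1098 = CAD 4,849.31
CAD 4,849.31 × 7.5576 = SEK 36,649.15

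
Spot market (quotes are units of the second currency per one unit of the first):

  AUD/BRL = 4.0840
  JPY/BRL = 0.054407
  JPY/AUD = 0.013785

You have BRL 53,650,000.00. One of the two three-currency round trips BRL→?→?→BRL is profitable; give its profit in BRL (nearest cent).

Profit: BRL 1,864,630.12

Profitable loop is BRL → JPY → AUD → BRL:
BRL 53,650,000.00 ÷ 0.054407 = JPY 986,086,349
JPY 986,086,349 × 0.013785 = AUD 13,593,200.32
AUD 13,593,200.32 × 4.0840 = BRL 55,514,630.12
Profit = BRL 55,514,630.12 − BRL 53,650,000.00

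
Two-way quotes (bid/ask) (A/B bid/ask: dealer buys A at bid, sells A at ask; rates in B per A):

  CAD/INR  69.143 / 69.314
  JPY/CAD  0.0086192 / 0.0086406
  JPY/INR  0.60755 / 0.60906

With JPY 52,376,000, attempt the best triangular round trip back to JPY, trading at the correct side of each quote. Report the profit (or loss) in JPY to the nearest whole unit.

Net profit: JPY 755,184

Best loop JPY → INR → CAD → JPY:
JPY 52,376,000 × 0.60755 (sell JPY at bid) = INR 31,821,038.80
INR 31,821,038.80 ÷ 69.314 (buy CAD at ask) = CAD 459,085.30
CAD 459,085.30 ÷ 0.0086406 (buy JPY at ask) = JPY 53,131,184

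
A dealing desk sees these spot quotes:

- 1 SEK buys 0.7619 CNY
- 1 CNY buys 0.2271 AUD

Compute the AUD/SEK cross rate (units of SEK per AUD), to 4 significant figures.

AUD/SEK = 5.779

1 AUD ÷ 0.2271 = 4.40335 CNY
4.40335 CNY ÷ 0.7619 = 5.77943 SEK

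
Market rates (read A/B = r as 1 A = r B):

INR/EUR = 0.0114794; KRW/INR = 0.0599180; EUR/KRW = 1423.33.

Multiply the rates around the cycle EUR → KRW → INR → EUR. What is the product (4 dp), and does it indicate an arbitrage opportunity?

0.9790 (arbitrage exists)

Around EUR → KRW → INR → EUR: 1 × 1423.33 × 0.0599180 × 0.0114794 = 0.978999
Product < 1; profitable direction is EUR → INR → KRW → EUR.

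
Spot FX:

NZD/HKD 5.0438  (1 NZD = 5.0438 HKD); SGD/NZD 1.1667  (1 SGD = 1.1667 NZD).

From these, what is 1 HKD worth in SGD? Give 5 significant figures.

1 HKD ÷ 5.0438 = 0.198263 NZD
0.198263 NZD ÷ 1.1667 = 0.169935 SGD

HKD/SGD = 0.16994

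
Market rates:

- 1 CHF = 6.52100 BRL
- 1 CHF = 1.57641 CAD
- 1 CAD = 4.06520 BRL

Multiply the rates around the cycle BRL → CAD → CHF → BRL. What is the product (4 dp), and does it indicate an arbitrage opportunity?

Around BRL → CAD → CHF → BRL: 1 ÷ 4.06520 ÷ 1.57641 × 6.52100 = 1.017567
Product > 1; profitable direction is BRL → CAD → CHF → BRL.

1.0176 (arbitrage exists)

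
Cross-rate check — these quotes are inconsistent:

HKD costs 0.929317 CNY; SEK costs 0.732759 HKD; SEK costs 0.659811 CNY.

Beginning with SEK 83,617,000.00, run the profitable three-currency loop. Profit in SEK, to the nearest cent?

Profitable loop is SEK → HKD → CNY → SEK:
SEK 83,617,000.00 × 0.732759 = HKD 61,271,109.30
HKD 61,271,109.30 × 0.929317 = CNY 56,940,283.48
CNY 56,940,283.48 ÷ 0.659811 = SEK 86,297,869.37
Profit = SEK 86,297,869.37 − SEK 83,617,000.00

Profit: SEK 2,680,869.37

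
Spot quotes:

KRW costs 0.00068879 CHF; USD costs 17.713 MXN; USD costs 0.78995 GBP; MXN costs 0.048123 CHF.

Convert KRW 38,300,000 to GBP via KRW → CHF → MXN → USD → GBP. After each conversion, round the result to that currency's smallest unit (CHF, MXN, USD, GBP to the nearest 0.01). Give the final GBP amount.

GBP 24,447.84

KRW 38,300,000 × 0.00068879 = CHF 26,380.66
CHF 26,380.66 ÷ 0.048123 = MXN 548,192.34
MXN 548,192.34 ÷ 17.713 = USD 30,948.59
USD 30,948.59 × 0.78995 = GBP 24,447.84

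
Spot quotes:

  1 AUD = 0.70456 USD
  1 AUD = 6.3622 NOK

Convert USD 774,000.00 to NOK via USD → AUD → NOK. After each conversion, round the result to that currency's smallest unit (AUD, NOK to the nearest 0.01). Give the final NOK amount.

NOK 6,989,245.52

USD 774,000.00 ÷ 0.70456 = AUD 1,098,557.97
AUD 1,098,557.97 × 6.3622 = NOK 6,989,245.52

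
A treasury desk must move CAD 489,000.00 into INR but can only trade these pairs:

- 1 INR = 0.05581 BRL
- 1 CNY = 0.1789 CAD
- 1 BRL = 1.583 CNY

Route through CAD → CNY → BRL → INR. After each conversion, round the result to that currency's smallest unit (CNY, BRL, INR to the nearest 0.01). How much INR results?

INR 30,938,950.73

CAD 489,000.00 ÷ 0.1789 = CNY 2,733,370.60
CNY 2,733,370.60 ÷ 1.583 = BRL 1,726,702.84
BRL 1,726,702.84 ÷ 0.05581 = INR 30,938,950.73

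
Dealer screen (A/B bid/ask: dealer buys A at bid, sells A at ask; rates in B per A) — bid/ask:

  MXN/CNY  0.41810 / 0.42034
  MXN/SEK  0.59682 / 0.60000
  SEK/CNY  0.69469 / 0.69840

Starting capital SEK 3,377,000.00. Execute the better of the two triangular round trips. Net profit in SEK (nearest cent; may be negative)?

Net result: SEK -7,575.36 (no profitable arbitrage after spreads)

Best loop SEK → MXN → CNY → SEK:
SEK 3,377,000.00 ÷ 0.60000 (buy MXN at ask) = MXN 5,628,333.33
MXN 5,628,333.33 × 0.41810 (sell MXN at bid) = CNY 2,353,206.17
CNY 2,353,206.17 ÷ 0.69840 (buy SEK at ask) = SEK 3,369,424.64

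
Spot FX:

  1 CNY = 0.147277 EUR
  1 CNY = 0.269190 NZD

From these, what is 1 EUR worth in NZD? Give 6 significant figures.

1 EUR ÷ 0.147277 = 6.78993 CNY
6.78993 CNY × 0.269190 = 1.82778 NZD

EUR/NZD = 1.82778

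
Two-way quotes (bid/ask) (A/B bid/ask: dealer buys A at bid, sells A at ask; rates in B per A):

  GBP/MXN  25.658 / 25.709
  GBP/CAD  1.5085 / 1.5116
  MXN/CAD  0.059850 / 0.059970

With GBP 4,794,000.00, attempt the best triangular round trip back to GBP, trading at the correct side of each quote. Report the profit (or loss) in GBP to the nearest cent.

Best loop GBP → MXN → CAD → GBP:
GBP 4,794,000.00 × 25.658 (sell GBP at bid) = MXN 123,004,452.00
MXN 123,004,452.00 × 0.059850 (sell MXN at bid) = CAD 7,361,816.45
CAD 7,361,816.45 ÷ 1.5116 (buy GBP at ask) = GBP 4,870,214.64

Net profit: GBP 76,214.64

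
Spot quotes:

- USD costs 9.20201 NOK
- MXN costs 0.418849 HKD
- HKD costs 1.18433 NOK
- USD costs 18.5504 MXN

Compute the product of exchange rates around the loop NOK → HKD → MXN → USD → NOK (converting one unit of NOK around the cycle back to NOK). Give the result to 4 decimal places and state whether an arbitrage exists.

1.0000 (no arbitrage)

Around NOK → HKD → MXN → USD → NOK: 1 ÷ 1.18433 ÷ 0.418849 ÷ 18.5504 × 9.20201 = 0.999998
Product ≈ 1 (deviation 0.000%, within rounding noise).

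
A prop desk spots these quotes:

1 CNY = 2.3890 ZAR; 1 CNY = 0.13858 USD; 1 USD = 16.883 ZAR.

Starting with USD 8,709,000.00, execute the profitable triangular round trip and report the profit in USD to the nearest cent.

Profitable loop is USD → CNY → ZAR → USD:
USD 8,709,000.00 ÷ 0.13858 = CNY 62,844,566.32
CNY 62,844,566.32 × 2.3890 = ZAR 150,135,668.93
ZAR 150,135,668.93 ÷ 16.883 = USD 8,892,712.72
Profit = USD 8,892,712.72 − USD 8,709,000.00

Profit: USD 183,712.72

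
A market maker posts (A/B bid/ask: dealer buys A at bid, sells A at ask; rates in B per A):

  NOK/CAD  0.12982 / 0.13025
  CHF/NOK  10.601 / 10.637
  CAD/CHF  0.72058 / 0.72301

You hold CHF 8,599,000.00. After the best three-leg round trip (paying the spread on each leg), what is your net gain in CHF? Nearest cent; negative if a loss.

Net result: CHF -14,663.10 (no profitable arbitrage after spreads)

Best loop CHF → CAD → NOK → CHF:
CHF 8,599,000.00 ÷ 0.72301 (buy CAD at ask) = CAD 11,893,334.81
CAD 11,893,334.81 ÷ 0.13025 (buy NOK at ask) = NOK 91,311,591.62
NOK 91,311,591.62 ÷ 10.637 (buy CHF at ask) = CHF 8,584,336.90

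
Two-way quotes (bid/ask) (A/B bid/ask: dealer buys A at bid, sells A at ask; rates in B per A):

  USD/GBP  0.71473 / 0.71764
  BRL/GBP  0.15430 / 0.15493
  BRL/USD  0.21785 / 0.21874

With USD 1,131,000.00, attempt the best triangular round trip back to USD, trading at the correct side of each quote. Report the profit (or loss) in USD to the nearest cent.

Best loop USD → GBP → BRL → USD:
USD 1,131,000.00 × 0.71473 (sell USD at bid) = GBP 808,359.63
GBP 808,359.63 ÷ 0.15493 (buy BRL at ask) = BRL 5,217,579.75
BRL 5,217,579.75 × 0.21785 (sell BRL at bid) = USD 1,136,649.75

Net profit: USD 5,649.75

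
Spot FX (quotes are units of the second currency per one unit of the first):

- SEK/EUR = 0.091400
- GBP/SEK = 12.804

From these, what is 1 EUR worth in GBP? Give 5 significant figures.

1 EUR ÷ 0.091400 = 10.9409 SEK
10.9409 SEK ÷ 12.804 = 0.854492 GBP

EUR/GBP = 0.85449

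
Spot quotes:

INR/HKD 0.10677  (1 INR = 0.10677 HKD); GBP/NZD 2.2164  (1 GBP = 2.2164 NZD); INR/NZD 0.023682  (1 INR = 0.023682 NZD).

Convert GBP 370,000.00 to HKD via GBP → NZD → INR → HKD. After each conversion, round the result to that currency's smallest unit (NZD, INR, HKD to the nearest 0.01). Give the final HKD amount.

GBP 370,000.00 × 2.2164 = NZD 820,068.00
NZD 820,068.00 ÷ 0.023682 = INR 34,628,325.31
INR 34,628,325.31 × 0.10677 = HKD 3,697,266.29

HKD 3,697,266.29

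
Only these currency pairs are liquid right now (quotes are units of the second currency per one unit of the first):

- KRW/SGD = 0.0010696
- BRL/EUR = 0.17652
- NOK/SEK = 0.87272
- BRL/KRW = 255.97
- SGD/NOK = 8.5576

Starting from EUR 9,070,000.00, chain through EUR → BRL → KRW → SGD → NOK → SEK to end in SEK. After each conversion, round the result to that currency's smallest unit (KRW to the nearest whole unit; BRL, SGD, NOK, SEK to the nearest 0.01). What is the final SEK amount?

SEK 105,063,228.62

EUR 9,070,000.00 ÷ 0.17652 = BRL 51,382,279.63
BRL 51,382,279.63 × 255.97 = KRW 13,152,322,117
KRW 13,152,322,117 × 0.0010696 = SGD 14,067,723.74
SGD 14,067,723.74 × 8.5576 = NOK 120,385,952.68
NOK 120,385,952.68 × 0.87272 = SEK 105,063,228.62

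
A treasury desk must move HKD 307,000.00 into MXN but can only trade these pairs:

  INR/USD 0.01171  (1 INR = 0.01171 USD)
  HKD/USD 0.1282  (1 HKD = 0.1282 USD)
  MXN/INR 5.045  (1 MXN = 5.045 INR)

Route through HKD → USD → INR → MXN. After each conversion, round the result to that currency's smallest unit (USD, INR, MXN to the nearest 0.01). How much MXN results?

MXN 666,205.69

HKD 307,000.00 × 0.1282 = USD 39,357.40
USD 39,357.40 ÷ 0.01171 = INR 3,361,007.69
INR 3,361,007.69 ÷ 5.045 = MXN 666,205.69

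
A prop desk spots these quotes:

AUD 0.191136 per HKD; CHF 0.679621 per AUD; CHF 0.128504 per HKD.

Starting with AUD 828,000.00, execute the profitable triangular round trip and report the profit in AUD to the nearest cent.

Profitable loop is AUD → CHF → HKD → AUD:
AUD 828,000.00 × 0.679621 = CHF 562,726.19
CHF 562,726.19 ÷ 0.128504 = HKD 4,379,055.81
HKD 4,379,055.81 × 0.191136 = AUD 836,995.21
Profit = AUD 836,995.21 − AUD 828,000.00

Profit: AUD 8,995.21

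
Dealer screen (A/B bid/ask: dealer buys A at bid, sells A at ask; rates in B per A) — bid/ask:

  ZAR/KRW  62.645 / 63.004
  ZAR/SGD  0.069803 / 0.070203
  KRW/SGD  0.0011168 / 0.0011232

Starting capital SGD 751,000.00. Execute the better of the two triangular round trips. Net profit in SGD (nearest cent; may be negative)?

Best loop SGD → ZAR → KRW → SGD:
SGD 751,000.00 ÷ 0.070203 (buy ZAR at ask) = ZAR 10,697,548.54
ZAR 10,697,548.54 × 62.645 (sell ZAR at bid) = KRW 670,147,928
KRW 670,147,928 × 0.0011168 (sell KRW at bid) = SGD 748,421.21

Net result: SGD -2,578.79 (no profitable arbitrage after spreads)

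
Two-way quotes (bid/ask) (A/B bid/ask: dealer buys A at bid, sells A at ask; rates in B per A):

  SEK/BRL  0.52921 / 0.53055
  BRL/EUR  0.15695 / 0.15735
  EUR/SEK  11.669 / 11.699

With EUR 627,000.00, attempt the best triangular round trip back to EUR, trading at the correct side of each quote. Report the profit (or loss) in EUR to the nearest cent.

Net profit: EUR 14,986.26

Best loop EUR → BRL → SEK → EUR:
EUR 627,000.00 ÷ 0.15735 (buy BRL at ask) = BRL 3,984,747.38
BRL 3,984,747.38 ÷ 0.53055 (buy SEK at ask) = SEK 7,510,597.26
SEK 7,510,597.26 ÷ 11.699 (buy EUR at ask) = EUR 641,986.26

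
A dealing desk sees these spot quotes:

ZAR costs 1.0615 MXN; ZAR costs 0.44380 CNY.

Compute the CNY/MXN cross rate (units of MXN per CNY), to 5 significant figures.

CNY/MXN = 2.3918

1 CNY ÷ 0.44380 = 2.25327 ZAR
2.25327 ZAR × 1.0615 = 2.39184 MXN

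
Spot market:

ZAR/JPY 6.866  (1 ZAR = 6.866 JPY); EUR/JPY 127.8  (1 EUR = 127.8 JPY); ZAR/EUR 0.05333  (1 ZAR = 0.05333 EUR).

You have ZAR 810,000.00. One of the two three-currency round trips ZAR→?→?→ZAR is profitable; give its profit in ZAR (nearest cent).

Profitable loop is ZAR → JPY → EUR → ZAR:
ZAR 810,000.00 × 6.866 = JPY 5,561,460
JPY 5,561,460 ÷ 127.8 = EUR 43,516.90
EUR 43,516.90 ÷ 0.05333 = ZAR 815,992.90
Profit = ZAR 815,992.90 − ZAR 810,000.00

Profit: ZAR 5,992.90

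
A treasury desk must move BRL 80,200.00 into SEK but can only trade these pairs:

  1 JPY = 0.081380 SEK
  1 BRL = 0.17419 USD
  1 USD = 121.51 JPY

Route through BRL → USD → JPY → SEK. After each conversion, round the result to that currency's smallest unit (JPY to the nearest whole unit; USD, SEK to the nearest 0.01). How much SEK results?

BRL 80,200.00 × 0.17419 = USD 13,970.04
USD 13,970.04 × 121.51 = JPY 1,697,500
JPY 1,697,500 × 0.081380 = SEK 138,142.55

SEK 138,142.55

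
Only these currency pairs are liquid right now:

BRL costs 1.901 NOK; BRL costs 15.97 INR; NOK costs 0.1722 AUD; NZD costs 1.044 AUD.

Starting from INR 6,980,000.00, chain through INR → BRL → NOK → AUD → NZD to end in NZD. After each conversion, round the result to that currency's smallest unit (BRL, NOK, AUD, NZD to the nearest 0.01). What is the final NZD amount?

NZD 137,045.66

INR 6,980,000.00 ÷ 15.97 = BRL 437,069.51
BRL 437,069.51 × 1.901 = NOK 830,869.14
NOK 830,869.14 × 0.1722 = AUD 143,075.67
AUD 143,075.67 ÷ 1.044 = NZD 137,045.66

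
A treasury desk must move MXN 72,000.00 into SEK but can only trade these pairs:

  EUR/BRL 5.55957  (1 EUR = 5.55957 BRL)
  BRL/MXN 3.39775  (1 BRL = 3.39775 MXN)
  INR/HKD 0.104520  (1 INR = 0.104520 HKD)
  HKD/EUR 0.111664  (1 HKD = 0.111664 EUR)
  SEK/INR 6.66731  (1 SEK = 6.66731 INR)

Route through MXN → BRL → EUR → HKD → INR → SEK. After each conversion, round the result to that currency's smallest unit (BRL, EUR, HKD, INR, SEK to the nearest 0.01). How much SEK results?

SEK 48,981.96

MXN 72,000.00 ÷ 3.39775 = BRL 21,190.49
BRL 21,190.49 ÷ 5.55957 = EUR 3,811.53
EUR 3,811.53 ÷ 0.111664 = HKD 34,133.92
HKD 34,133.92 ÷ 0.104520 = INR 326,577.88
INR 326,577.88 ÷ 6.66731 = SEK 48,981.96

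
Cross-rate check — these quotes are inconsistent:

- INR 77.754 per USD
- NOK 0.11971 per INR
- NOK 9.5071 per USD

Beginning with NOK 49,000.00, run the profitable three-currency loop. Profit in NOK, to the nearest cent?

Profitable loop is NOK → INR → USD → NOK:
NOK 49,000.00 ÷ 0.11971 = INR 409,322.53
INR 409,322.53 ÷ 77.754 = USD 5,264.33
USD 5,264.33 × 9.5071 = NOK 50,048.49
Profit = NOK 50,048.49 − NOK 49,000.00

Profit: NOK 1,048.49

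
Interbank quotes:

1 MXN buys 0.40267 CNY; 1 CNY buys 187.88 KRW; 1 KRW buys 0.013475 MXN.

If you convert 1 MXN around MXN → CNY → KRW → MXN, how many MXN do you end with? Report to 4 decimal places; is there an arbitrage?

1.0194 (arbitrage exists)

Around MXN → CNY → KRW → MXN: 1 × 0.40267 × 187.88 × 0.013475 = 1.019433
Product > 1; profitable direction is MXN → CNY → KRW → MXN.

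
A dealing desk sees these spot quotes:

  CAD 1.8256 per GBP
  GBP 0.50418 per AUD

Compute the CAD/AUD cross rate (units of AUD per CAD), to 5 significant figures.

CAD/AUD = 1.0864

1 CAD ÷ 1.8256 = 0.547765 GBP
0.547765 GBP ÷ 0.50418 = 1.08645 AUD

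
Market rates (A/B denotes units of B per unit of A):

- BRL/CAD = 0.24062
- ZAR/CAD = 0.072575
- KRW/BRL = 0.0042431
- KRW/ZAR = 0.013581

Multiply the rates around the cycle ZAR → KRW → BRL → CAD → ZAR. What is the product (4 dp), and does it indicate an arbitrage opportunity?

1.0358 (arbitrage exists)

Around ZAR → KRW → BRL → CAD → ZAR: 1 ÷ 0.013581 × 0.0042431 × 0.24062 ÷ 0.072575 = 1.035848
Product > 1; profitable direction is ZAR → KRW → BRL → CAD → ZAR.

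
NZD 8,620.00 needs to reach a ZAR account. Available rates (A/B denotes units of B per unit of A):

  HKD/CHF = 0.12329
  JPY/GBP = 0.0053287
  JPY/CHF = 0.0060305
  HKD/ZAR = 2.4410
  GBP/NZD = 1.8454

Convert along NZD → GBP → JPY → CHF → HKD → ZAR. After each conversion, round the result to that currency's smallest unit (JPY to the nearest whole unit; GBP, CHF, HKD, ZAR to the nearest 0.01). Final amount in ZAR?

NZD 8,620.00 ÷ 1.8454 = GBP 4,671.07
GBP 4,671.07 ÷ 0.0053287 = JPY 876,587
JPY 876,587 × 0.0060305 = CHF 5,286.26
CHF 5,286.26 ÷ 0.12329 = HKD 42,876.63
HKD 42,876.63 × 2.4410 = ZAR 104,661.85

ZAR 104,661.85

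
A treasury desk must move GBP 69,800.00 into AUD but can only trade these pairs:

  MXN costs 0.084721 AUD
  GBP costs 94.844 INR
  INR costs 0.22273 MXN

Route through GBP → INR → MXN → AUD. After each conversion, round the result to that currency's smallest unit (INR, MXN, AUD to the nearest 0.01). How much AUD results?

AUD 124,920.89

GBP 69,800.00 × 94.844 = INR 6,620,111.20
INR 6,620,111.20 × 0.22273 = MXN 1,474,497.37
MXN 1,474,497.37 × 0.084721 = AUD 124,920.89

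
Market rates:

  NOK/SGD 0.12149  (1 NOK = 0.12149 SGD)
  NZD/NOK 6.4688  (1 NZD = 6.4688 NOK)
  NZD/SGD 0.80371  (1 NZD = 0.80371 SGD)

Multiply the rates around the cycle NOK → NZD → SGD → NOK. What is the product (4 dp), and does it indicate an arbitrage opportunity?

1.0227 (arbitrage exists)

Around NOK → NZD → SGD → NOK: 1 ÷ 6.4688 × 0.80371 ÷ 0.12149 = 1.022669
Product > 1; profitable direction is NOK → NZD → SGD → NOK.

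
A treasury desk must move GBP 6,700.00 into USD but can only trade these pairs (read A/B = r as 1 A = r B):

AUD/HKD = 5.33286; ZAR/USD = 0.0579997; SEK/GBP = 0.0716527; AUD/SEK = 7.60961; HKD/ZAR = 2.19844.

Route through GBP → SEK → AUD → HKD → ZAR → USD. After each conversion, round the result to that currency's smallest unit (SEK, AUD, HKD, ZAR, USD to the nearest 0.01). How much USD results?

USD 8,355.65

GBP 6,700.00 ÷ 0.0716527 = SEK 93,506.60
SEK 93,506.60 ÷ 7.60961 = AUD 12,287.96
AUD 12,287.96 × 5.33286 = HKD 65,529.97
HKD 65,529.97 × 2.19844 = ZAR 144,063.71
ZAR 144,063.71 × 0.0579997 = USD 8,355.65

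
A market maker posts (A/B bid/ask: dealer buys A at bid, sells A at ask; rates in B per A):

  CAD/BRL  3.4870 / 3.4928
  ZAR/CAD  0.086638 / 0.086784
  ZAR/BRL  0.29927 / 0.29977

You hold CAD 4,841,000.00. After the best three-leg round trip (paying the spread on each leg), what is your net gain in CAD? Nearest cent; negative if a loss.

Best loop CAD → BRL → ZAR → CAD:
CAD 4,841,000.00 × 3.4870 (sell CAD at bid) = BRL 16,880,567.00
BRL 16,880,567.00 ÷ 0.29977 (buy ZAR at ask) = ZAR 56,311,728.99
ZAR 56,311,728.99 × 0.086638 (sell ZAR at bid) = CAD 4,878,735.58

Net profit: CAD 37,735.58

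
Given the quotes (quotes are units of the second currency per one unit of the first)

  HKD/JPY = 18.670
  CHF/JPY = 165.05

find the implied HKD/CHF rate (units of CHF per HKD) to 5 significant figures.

1 HKD × 18.670 = 18.67 JPY
18.67 JPY ÷ 165.05 = 0.113117 CHF

HKD/CHF = 0.11312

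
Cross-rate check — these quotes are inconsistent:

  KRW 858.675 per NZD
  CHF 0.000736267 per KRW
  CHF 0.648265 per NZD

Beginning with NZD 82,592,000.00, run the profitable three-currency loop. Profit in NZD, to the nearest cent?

Profitable loop is NZD → CHF → KRW → NZD:
NZD 82,592,000.00 × 0.648265 = CHF 53,541,502.88
CHF 53,541,502.88 ÷ 0.000736267 = KRW 72,720,226,331
KRW 72,720,226,331 ÷ 858.675 = NZD 84,688,882.67
Profit = NZD 84,688,882.67 − NZD 82,592,000.00

Profit: NZD 2,096,882.67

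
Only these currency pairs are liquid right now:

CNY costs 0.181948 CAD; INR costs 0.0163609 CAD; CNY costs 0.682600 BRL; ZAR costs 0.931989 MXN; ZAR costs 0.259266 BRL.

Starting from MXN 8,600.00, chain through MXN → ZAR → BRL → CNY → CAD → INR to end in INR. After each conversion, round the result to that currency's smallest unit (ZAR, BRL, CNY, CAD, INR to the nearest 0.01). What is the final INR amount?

INR 38,977.07

MXN 8,600.00 ÷ 0.931989 = ZAR 9,227.58
ZAR 9,227.58 × 0.259266 = BRL 2,392.40
BRL 2,392.40 ÷ 0.682600 = CNY 3,504.83
CNY 3,504.83 × 0.181948 = CAD 637.70
CAD 637.70 ÷ 0.0163609 = INR 38,977.07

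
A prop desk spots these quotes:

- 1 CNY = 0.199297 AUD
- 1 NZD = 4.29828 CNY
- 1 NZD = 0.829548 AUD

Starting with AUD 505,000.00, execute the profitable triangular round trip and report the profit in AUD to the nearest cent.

Profitable loop is AUD → NZD → CNY → AUD:
AUD 505,000.00 ÷ 0.829548 = NZD 608,765.26
NZD 608,765.26 × 4.29828 = CNY 2,616,643.52
CNY 2,616,643.52 × 0.199297 = AUD 521,489.20
Profit = AUD 521,489.20 − AUD 505,000.00

Profit: AUD 16,489.20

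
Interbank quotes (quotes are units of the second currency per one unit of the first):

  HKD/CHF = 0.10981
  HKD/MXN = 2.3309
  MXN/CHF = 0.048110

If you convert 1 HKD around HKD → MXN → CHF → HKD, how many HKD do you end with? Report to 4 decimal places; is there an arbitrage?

Around HKD → MXN → CHF → HKD: 1 × 2.3309 × 0.048110 ÷ 0.10981 = 1.021215
Product > 1; profitable direction is HKD → MXN → CHF → HKD.

1.0212 (arbitrage exists)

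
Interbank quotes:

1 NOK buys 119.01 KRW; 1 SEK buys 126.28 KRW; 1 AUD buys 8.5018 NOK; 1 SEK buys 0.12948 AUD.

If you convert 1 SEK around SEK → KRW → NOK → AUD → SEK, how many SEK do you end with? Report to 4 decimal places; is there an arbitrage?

Around SEK → KRW → NOK → AUD → SEK: 1 × 126.28 ÷ 119.01 ÷ 8.5018 ÷ 0.12948 = 0.963912
Product < 1; profitable direction is SEK → AUD → NOK → KRW → SEK.

0.9639 (arbitrage exists)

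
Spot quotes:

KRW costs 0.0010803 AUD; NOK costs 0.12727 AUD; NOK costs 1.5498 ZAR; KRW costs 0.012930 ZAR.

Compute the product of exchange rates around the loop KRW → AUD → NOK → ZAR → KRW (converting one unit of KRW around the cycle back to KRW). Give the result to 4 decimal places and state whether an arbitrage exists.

1.0174 (arbitrage exists)

Around KRW → AUD → NOK → ZAR → KRW: 1 × 0.0010803 ÷ 0.12727 × 1.5498 ÷ 0.012930 = 1.017409
Product > 1; profitable direction is KRW → AUD → NOK → ZAR → KRW.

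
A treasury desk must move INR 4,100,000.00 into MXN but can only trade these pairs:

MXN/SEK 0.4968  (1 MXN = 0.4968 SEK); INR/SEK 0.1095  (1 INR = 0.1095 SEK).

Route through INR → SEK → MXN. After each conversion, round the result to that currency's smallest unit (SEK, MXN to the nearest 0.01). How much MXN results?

MXN 903,683.57

INR 4,100,000.00 × 0.1095 = SEK 448,950.00
SEK 448,950.00 ÷ 0.4968 = MXN 903,683.57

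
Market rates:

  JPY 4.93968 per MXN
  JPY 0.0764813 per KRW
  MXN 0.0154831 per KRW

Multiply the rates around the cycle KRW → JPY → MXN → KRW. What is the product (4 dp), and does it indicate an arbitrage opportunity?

1.0000 (no arbitrage)

Around KRW → JPY → MXN → KRW: 1 × 0.0764813 ÷ 4.93968 ÷ 0.0154831 = 0.999997
Product ≈ 1 (deviation 0.000%, within rounding noise).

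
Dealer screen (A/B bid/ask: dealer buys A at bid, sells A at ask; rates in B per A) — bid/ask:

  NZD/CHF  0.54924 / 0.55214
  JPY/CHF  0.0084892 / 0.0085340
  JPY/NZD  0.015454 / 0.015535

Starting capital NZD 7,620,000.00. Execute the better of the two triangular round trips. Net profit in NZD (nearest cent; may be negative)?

Net result: NZD -41,113.57 (no profitable arbitrage after spreads)

Best loop NZD → CHF → JPY → NZD:
NZD 7,620,000.00 × 0.54924 (sell NZD at bid) = CHF 4,185,208.80
CHF 4,185,208.80 ÷ 0.0085340 (buy JPY at ask) = JPY 490,415,843
JPY 490,415,843 × 0.015454 (sell JPY at bid) = NZD 7,578,886.43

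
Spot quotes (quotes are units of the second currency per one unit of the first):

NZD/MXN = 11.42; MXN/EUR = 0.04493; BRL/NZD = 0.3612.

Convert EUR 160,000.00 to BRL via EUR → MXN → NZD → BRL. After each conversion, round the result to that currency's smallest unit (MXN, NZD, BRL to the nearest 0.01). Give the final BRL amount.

EUR 160,000.00 ÷ 0.04493 = MXN 3,561,095.04
MXN 3,561,095.04 ÷ 11.42 = NZD 311,829.69
NZD 311,829.69 ÷ 0.3612 = BRL 863,315.86

BRL 863,315.86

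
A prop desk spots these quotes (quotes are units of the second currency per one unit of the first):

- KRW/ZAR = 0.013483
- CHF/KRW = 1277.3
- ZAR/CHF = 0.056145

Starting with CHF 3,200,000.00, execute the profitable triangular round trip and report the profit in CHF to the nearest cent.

Profitable loop is CHF → ZAR → KRW → CHF:
CHF 3,200,000.00 ÷ 0.056145 = ZAR 56,995,280.08
ZAR 56,995,280.08 ÷ 0.013483 = KRW 4,227,195,734
KRW 4,227,195,734 ÷ 1277.3 = CHF 3,309,477.60
Profit = CHF 3,309,477.60 − CHF 3,200,000.00

Profit: CHF 109,477.60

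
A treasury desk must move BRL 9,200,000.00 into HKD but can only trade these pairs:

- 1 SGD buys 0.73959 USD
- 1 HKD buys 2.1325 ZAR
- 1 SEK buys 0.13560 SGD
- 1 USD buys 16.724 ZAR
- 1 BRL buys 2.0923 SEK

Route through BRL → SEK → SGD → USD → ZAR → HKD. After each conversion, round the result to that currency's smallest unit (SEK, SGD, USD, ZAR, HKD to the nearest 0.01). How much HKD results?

HKD 15,139,572.87

BRL 9,200,000.00 × 2.0923 = SEK 19,249,160.00
SEK 19,249,160.00 × 0.13560 = SGD 2,610,186.10
SGD 2,610,186.10 × 0.73959 = USD 1,930,467.54
USD 1,930,467.54 × 16.724 = ZAR 32,285,139.14
ZAR 32,285,139.14 ÷ 2.1325 = HKD 15,139,572.87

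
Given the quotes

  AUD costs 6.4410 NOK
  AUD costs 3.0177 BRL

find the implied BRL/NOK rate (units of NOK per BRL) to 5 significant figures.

1 BRL ÷ 3.0177 = 0.331378 AUD
0.331378 AUD × 6.4410 = 2.13441 NOK

BRL/NOK = 2.1344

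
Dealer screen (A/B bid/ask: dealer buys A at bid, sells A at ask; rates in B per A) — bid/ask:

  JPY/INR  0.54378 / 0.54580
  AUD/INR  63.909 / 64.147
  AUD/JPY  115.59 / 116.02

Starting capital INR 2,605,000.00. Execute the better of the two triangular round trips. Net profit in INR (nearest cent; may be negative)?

Net profit: INR 24,077.31

Best loop INR → JPY → AUD → INR:
INR 2,605,000.00 ÷ 0.54580 (buy JPY at ask) = JPY 4,772,811
JPY 4,772,811 ÷ 116.02 (buy AUD at ask) = AUD 41,137.83
AUD 41,137.83 × 63.909 (sell AUD at bid) = INR 2,629,077.31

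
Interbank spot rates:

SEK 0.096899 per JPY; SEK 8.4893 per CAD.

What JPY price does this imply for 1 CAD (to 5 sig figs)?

CAD/JPY = 87.610

1 CAD × 8.4893 = 8.4893 SEK
8.4893 SEK ÷ 0.096899 = 87.6098 JPY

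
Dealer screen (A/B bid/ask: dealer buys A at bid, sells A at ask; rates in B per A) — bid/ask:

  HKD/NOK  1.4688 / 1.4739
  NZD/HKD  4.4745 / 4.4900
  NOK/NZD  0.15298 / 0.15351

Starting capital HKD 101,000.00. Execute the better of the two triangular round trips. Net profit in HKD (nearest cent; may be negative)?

Best loop HKD → NOK → NZD → HKD:
HKD 101,000.00 × 1.4688 (sell HKD at bid) = NOK 148,348.80
NOK 148,348.80 × 0.15298 (sell NOK at bid) = NZD 22,694.40
NZD 22,694.40 × 4.4745 (sell NZD at bid) = HKD 101,546.09

Net profit: HKD 546.09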